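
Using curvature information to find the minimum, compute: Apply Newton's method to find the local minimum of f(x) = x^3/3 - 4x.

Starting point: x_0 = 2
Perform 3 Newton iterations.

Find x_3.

f(x) = x^3/3 - 4x
f'(x) = x^2 - 4, f''(x) = 2x
Newton update: x_{n+1} = x_n - (x_n^2 - 4)/(2*x_n)
Step 1: x_0 = 2, f'=0, f''=4, x_1 = 2
Step 2: x_1 = 2, f'=0, f''=4, x_2 = 2
Step 3: x_2 = 2, f'=0, f''=4, x_3 = 2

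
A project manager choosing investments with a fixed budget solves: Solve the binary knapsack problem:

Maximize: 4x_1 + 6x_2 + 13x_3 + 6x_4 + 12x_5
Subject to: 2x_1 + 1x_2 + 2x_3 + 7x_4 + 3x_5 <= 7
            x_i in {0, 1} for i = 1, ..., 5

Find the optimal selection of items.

Items: item 1 (v=4, w=2), item 2 (v=6, w=1), item 3 (v=13, w=2), item 4 (v=6, w=7), item 5 (v=12, w=3)
Capacity: 7
Checking all 32 subsets (w = total weight, v = total value):
  {}: w = 0, v = 0
  {1}: w = 2, v = 4
  {2}: w = 1, v = 6
  {3}: w = 2, v = 13
  {4}: w = 7, v = 6
  {5}: w = 3, v = 12
  {1, 2}: w = 3, v = 10
  {1, 3}: w = 4, v = 17
  {1, 4}: w = 9 > 7, infeasible
  {1, 5}: w = 5, v = 16
  {2, 3}: w = 3, v = 19
  {2, 4}: w = 8 > 7, infeasible
  {2, 5}: w = 4, v = 18
  {3, 4}: w = 9 > 7, infeasible
  {3, 5}: w = 5, v = 25
  {4, 5}: w = 10 > 7, infeasible
  {1, 2, 3}: w = 5, v = 23
  {1, 2, 4}: w = 10 > 7, infeasible
  {1, 2, 5}: w = 6, v = 22
  {1, 3, 4}: w = 11 > 7, infeasible
  {1, 3, 5}: w = 7, v = 29
  {1, 4, 5}: w = 12 > 7, infeasible
  {2, 3, 4}: w = 10 > 7, infeasible
  {2, 3, 5}: w = 6, v = 31
  {2, 4, 5}: w = 11 > 7, infeasible
  {3, 4, 5}: w = 12 > 7, infeasible
  {1, 2, 3, 4}: w = 12 > 7, infeasible
  {1, 2, 3, 5}: w = 8 > 7, infeasible
  {1, 2, 4, 5}: w = 13 > 7, infeasible
  {1, 3, 4, 5}: w = 14 > 7, infeasible
  {2, 3, 4, 5}: w = 13 > 7, infeasible
  {1, 2, 3, 4, 5}: w = 15 > 7, infeasible
Best feasible subset: items [2, 3, 5]
Total weight: 6 <= 7, total value: 31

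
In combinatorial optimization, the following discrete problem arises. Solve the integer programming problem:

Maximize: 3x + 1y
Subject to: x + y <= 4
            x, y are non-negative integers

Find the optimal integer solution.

Objective: 3x + 1y, constraint: x + y <= 4
Coefficient of x is 3 >= coefficient of y is 1, so allocate the entire budget to x.
Optimal: x = 4, y = 0, value = 12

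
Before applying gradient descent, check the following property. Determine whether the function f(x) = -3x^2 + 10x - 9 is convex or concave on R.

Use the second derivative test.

f(x) = -3x^2 + 10x - 9
f'(x) = -6x + 10
f''(x) = -6
Since f''(x) = -6 < 0 for all x, f is concave on R.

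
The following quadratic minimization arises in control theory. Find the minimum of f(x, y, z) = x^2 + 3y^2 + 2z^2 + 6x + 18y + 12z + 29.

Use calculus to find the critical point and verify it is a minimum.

f(x,y,z) = x^2 + 3y^2 + 2z^2 + 6x + 18y + 12z + 29
df/dx = 2x + (6) = 0 => x = -3
df/dy = 6y + (18) = 0 => y = -3
df/dz = 4z + (12) = 0 => z = -3
f(-3,-3,-3) = 1*(-3)^2 + 3*(-3)^2 + 2*(-3)^2 + 6*(-3) + 18*(-3) + 12*(-3) + 29 = -25
Hessian is diagonal with entries 2, 6, 4 > 0, confirmed minimum.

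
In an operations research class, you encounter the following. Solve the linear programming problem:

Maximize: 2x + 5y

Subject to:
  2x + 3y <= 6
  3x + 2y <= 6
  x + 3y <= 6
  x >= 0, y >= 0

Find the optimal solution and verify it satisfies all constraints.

Feasible vertices: (0, 0), (0, 2), (6/5, 6/5), (2, 0)
Objective 2x + 5y at each vertex:
  (0, 0): 0
  (0, 2): 10
  (6/5, 6/5): 42/5
  (2, 0): 4
Maximum is 10 at (0, 2).
Verify constraints at (x, y) = (0, 2):
  2*0 + 3*2 = 6 <= 6 (active)
  3*0 + 2*2 = 4 <= 6
  1*0 + 3*2 = 6 <= 6 (active)
  x = 0 >= 0, y = 2 >= 0. All constraints satisfied.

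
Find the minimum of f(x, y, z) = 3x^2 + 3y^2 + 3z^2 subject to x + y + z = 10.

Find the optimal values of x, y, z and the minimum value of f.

Using Lagrange multipliers on f = 3x^2 + 3y^2 + 3z^2 with constraint x + y + z = 10:
Conditions: 2*3*x = lambda, 2*3*y = lambda, 2*3*z = lambda
So x = lambda/6, y = lambda/6, z = lambda/6
Substituting into constraint: lambda * (1/2) = 10
lambda = 20
x = 10/3, y = 10/3, z = 10/3
Minimum value = 100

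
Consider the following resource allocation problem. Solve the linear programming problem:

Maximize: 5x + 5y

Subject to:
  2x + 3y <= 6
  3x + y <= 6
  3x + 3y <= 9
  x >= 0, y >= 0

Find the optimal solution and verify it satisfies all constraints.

Feasible vertices: (0, 0), (0, 2), (12/7, 6/7), (2, 0)
Objective 5x + 5y at each vertex:
  (0, 0): 0
  (0, 2): 10
  (12/7, 6/7): 90/7
  (2, 0): 10
Maximum is 90/7 at (12/7, 6/7).
Verify constraints at (x, y) = (12/7, 6/7):
  2*(12/7) + 3*(6/7) = 6 <= 6 (active)
  3*(12/7) + 1*(6/7) = 6 <= 6 (active)
  3*(12/7) + 3*(6/7) = 54/7 <= 9
  x = 12/7 >= 0, y = 6/7 >= 0. All constraints satisfied.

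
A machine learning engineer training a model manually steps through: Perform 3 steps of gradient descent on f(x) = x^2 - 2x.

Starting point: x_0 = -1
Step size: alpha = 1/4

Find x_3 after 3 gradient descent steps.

f(x) = x^2 - 2x, f'(x) = 2x + (-2)
Step 1: f'(-1) = -4, x_1 = -1 - 1/4 * -4 = 0
Step 2: f'(0) = -2, x_2 = 0 - 1/4 * -2 = 1/2
Step 3: f'(1/2) = -1, x_3 = 1/2 - 1/4 * -1 = 3/4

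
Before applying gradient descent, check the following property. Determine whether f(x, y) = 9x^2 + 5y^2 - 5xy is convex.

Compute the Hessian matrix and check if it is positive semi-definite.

f(x,y) = 9x^2 + 5y^2 - 5xy
Hessian H = [[18, -5], [-5, 10]]
trace(H) = 28, det(H) = 155
Eigenvalues: (28 +/- sqrt(164)) / 2 = 20.4, 7.597
Since both eigenvalues > 0, f is convex.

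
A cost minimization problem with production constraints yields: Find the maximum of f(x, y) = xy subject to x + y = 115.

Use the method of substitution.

Substitute y = 115 - x into f(x,y) = xy:
g(x) = x(115 - x) = 115x - x^2
g'(x) = 115 - 2x = 0  =>  x = 115/2
y = 115 - 115/2 = 115/2
Maximum value = (115/2) * (115/2) = 13225/4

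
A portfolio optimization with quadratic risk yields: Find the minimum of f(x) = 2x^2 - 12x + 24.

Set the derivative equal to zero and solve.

f(x) = 2x^2 - 12x + 24
f'(x) = 4x + (-12) = 0
x = 12/4 = 3
f(3) = 6
Since f''(x) = 4 > 0, this is a minimum.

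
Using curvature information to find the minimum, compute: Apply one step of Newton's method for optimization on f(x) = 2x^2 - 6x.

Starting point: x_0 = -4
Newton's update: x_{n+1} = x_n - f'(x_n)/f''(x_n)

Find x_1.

f(x) = 2x^2 - 6x
f'(x) = 4x + (-6), f''(x) = 4
Newton step: x_1 = x_0 - f'(x_0)/f''(x_0)
f'(-4) = -22
x_1 = -4 - -22/4 = 3/2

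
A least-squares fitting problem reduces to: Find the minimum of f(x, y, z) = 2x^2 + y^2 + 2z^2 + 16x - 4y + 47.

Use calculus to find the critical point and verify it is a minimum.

f(x,y,z) = 2x^2 + y^2 + 2z^2 + 16x - 4y + 47
df/dx = 4x + (16) = 0 => x = -4
df/dy = 2y + (-4) = 0 => y = 2
df/dz = 4z + (0) = 0 => z = 0
f(-4,2,0) = 2*(-4)^2 + 1*(2)^2 + 2*(0)^2 + 16*(-4) + -4*(2) + 47 = 11
Hessian is diagonal with entries 4, 2, 4 > 0, confirmed minimum.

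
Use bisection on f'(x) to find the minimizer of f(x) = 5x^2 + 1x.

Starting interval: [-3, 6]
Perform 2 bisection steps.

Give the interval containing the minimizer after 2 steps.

Finding critical point of f(x) = 5x^2 + 1x using bisection on f'(x) = 10x + 1.
f'(x) = 0 when x = -1/10.
Starting interval: [-3, 6]
Step 1: mid = 3/2, f'(mid) = 16, new interval = [-3, 3/2]
Step 2: mid = -3/4, f'(mid) = -13/2, new interval = [-3/4, 3/2]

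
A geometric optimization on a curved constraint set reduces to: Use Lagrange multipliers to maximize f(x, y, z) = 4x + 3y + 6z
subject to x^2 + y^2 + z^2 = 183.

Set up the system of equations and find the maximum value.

Lagrange conditions: 4 = 2*lambda*x, 3 = 2*lambda*y, 6 = 2*lambda*z
So x:4 = y:3 = z:6, i.e. x = 4t, y = 3t, z = 6t
Constraint: t^2*(4^2 + 3^2 + 6^2) = 183
  t^2 * 61 = 183  =>  t = sqrt(3)
Maximum = 4*4t + 3*3t + 6*6t = 61*sqrt(3) = sqrt(11163)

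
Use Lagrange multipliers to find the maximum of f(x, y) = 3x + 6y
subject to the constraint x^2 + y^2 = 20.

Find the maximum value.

Set up Lagrange conditions: grad f = lambda * grad g
  3 = 2*lambda*x
  6 = 2*lambda*y
From these: x/y = 3/6, so x = 3t, y = 6t for some t.
Substitute into constraint: (3t)^2 + (6t)^2 = 20
  t^2 * 45 = 20
  t = sqrt(20/45)
Maximum = 3*x + 6*y = (3^2 + 6^2)*t = 45 * sqrt(20/45) = 30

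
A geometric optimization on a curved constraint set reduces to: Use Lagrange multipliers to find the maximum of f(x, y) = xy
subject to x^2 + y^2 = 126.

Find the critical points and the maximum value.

Lagrange conditions: y = 2*lambda*x and x = 2*lambda*y
If x = 0 then y = 0, violating the constraint, so x, y != 0.
Dividing: y/x = x/y => x^2 = y^2 => y = x or y = -x
Constraint: 2x^2 = 126 => x^2 = 63 => x = +/-sqrt(63)
Critical points: (sqrt(63), sqrt(63)), (-sqrt(63), -sqrt(63)), (sqrt(63), -sqrt(63)), (-sqrt(63), sqrt(63))
  y = x:  xy = x^2 = 63  at (sqrt(63), sqrt(63)) and (-sqrt(63), -sqrt(63))
  y = -x: xy = -x^2 = -63 at (sqrt(63), -sqrt(63)) and (-sqrt(63), sqrt(63))
Maximum xy = 63 at (sqrt(63), sqrt(63)) and (-sqrt(63), -sqrt(63))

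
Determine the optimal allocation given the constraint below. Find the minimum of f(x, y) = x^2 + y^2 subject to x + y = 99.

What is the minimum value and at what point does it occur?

Substitute y = 99 - x into f(x,y) = x^2 + y^2:
g(x) = x^2 + (99 - x)^2 = 2x^2 - 198x + 9801
g'(x) = 4x - 198 = 0  =>  x = 99/2
y = 99 - 99/2 = 99/2
Minimum value = (99/2)^2 + (99/2)^2 = 9801/2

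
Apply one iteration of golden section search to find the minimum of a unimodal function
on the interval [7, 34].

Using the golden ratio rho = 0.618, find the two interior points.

Golden section search on [7, 34].
Golden ratio rho = 0.618 (approx).
Interior points:
  x_1 = 7 + (1-0.618)*27 = 17.3140
  x_2 = 7 + 0.618*27 = 23.6860
Compare f(x_1) and f(x_2) to determine which subinterval to keep.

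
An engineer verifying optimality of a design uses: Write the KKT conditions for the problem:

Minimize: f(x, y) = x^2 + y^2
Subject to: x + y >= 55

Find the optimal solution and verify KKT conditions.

KKT conditions for min x^2 + y^2 s.t. x + y >= 55:
Stationarity: 2x = mu, 2y = mu
So x = y = mu/2.
Complementary slackness: mu*(x + y - 55) = 0
Primal feasibility: x + y >= 55; dual feasibility: mu >= 0
If mu = 0 then x = y = 0, but 0 + 0 < 55 is infeasible, so the constraint is active.
Constraint active: x + y = 2*(mu/2) = 55 => mu = 55
x = y = 55/2, f = 3025/2
Verify: stationarity 2*(55/2) = 55 = mu; primal 55/2 + 55/2 = 55 >= 55; dual mu = 55 >= 0; complementary slackness 55*(55 - 55) = 0. All KKT conditions hold.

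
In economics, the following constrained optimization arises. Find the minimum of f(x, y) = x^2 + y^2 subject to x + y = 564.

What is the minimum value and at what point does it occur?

Substitute y = 564 - x into f(x,y) = x^2 + y^2:
g(x) = x^2 + (564 - x)^2 = 2x^2 - 1128x + 318096
g'(x) = 4x - 1128 = 0  =>  x = 282
y = 564 - 282 = 282
Minimum value = 282^2 + 282^2 = 159048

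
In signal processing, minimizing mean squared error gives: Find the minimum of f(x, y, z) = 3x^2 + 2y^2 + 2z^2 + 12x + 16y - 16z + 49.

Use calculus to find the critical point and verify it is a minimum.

f(x,y,z) = 3x^2 + 2y^2 + 2z^2 + 12x + 16y - 16z + 49
df/dx = 6x + (12) = 0 => x = -2
df/dy = 4y + (16) = 0 => y = -4
df/dz = 4z + (-16) = 0 => z = 4
f(-2,-4,4) = 3*(-2)^2 + 2*(-4)^2 + 2*(4)^2 + 12*(-2) + 16*(-4) + -16*(4) + 49 = -27
Hessian is diagonal with entries 6, 4, 4 > 0, confirmed minimum.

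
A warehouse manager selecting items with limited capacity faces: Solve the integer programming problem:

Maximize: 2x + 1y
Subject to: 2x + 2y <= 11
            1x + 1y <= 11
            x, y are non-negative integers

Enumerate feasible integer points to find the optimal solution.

Constraint 1: 2x + 2y <= 11
Constraint 2: 1x + 1y <= 11
Feasible x range (need y >= 0): 0 <= x <= min(11/2, 11/1) => x in {0, ..., 5}.
Enumerate feasible integer points row by row (the coefficient of y is 1 > 0, so for each x the largest feasible y gives the best value):
  x = 0: y <= min((11 - 2*0)/2, (11 - 1*0)/1) => y in {0, ..., 5}; best 2*0 + 1*5 = 5
  x = 1: y <= min((11 - 2*1)/2, (11 - 1*1)/1) => y in {0, ..., 4}; best 2*1 + 1*4 = 6
  x = 2: y <= min((11 - 2*2)/2, (11 - 1*2)/1) => y in {0, ..., 3}; best 2*2 + 1*3 = 7
  x = 3: y <= min((11 - 2*3)/2, (11 - 1*3)/1) => y in {0, ..., 2}; best 2*3 + 1*2 = 8
  x = 4: y <= min((11 - 2*4)/2, (11 - 1*4)/1) => y in {0, ..., 1}; best 2*4 + 1*1 = 9
  x = 5: y <= min((11 - 2*5)/2, (11 - 1*5)/1) => y in {0}; best 2*5 + 1*0 = 10
The maximum 2x + 1y = 10 is achieved at x = 5, y = 0.
Check: 2*5 + 2*0 = 10 <= 11 and 1*5 + 1*0 = 5 <= 11.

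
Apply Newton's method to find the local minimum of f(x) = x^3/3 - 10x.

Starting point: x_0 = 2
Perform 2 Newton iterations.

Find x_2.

f(x) = x^3/3 - 10x
f'(x) = x^2 - 10, f''(x) = 2x
Newton update: x_{n+1} = x_n - (x_n^2 - 10)/(2*x_n)
Step 1: x_0 = 2, f'=-6, f''=4, x_1 = 7/2
Step 2: x_1 = 7/2, f'=9/4, f''=7, x_2 = 89/28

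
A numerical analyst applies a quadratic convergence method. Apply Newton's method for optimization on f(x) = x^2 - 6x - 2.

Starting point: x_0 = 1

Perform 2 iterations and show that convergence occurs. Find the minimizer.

f(x) = x^2 - 6x - 2, f'(x) = 2x + (-6), f''(x) = 2
Step 1: f'(1) = -4, x_1 = 1 - -4/2 = 3
Step 2: f'(3) = 0, x_2 = 3 (converged)
Newton's method converges in 1 step for quadratics.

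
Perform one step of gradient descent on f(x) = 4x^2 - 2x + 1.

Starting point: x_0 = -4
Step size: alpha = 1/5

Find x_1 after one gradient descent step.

f(x) = 4x^2 - 2x + 1
f'(x) = 8x - 2
f'(-4) = 8*-4 + (-2) = -34
x_1 = x_0 - alpha * f'(x_0) = -4 - 1/5 * -34 = 14/5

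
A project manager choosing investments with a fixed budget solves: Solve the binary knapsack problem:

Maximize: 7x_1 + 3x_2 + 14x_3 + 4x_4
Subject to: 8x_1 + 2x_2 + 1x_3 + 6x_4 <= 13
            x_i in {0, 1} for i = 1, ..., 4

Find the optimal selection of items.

Items: item 1 (v=7, w=8), item 2 (v=3, w=2), item 3 (v=14, w=1), item 4 (v=4, w=6)
Capacity: 13
Checking all 16 subsets (w = total weight, v = total value):
  {}: w = 0, v = 0
  {1}: w = 8, v = 7
  {2}: w = 2, v = 3
  {3}: w = 1, v = 14
  {4}: w = 6, v = 4
  {1, 2}: w = 10, v = 10
  {1, 3}: w = 9, v = 21
  {1, 4}: w = 14 > 13, infeasible
  {2, 3}: w = 3, v = 17
  {2, 4}: w = 8, v = 7
  {3, 4}: w = 7, v = 18
  {1, 2, 3}: w = 11, v = 24
  {1, 2, 4}: w = 16 > 13, infeasible
  {1, 3, 4}: w = 15 > 13, infeasible
  {2, 3, 4}: w = 9, v = 21
  {1, 2, 3, 4}: w = 17 > 13, infeasible
Best feasible subset: items [1, 2, 3]
Total weight: 11 <= 13, total value: 24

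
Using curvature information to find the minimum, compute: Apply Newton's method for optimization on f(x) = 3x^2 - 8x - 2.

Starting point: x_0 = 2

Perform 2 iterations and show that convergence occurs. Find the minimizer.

f(x) = 3x^2 - 8x - 2, f'(x) = 6x + (-8), f''(x) = 6
Step 1: f'(2) = 4, x_1 = 2 - 4/6 = 4/3
Step 2: f'(4/3) = 0, x_2 = 4/3 (converged)
Newton's method converges in 1 step for quadratics.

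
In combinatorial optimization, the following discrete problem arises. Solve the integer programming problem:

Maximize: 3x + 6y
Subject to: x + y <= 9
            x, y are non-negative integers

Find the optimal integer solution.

Objective: 3x + 6y, constraint: x + y <= 9
Coefficient of y is 6 > coefficient of x is 3, so allocate the entire budget to y.
Optimal: x = 0, y = 9, value = 54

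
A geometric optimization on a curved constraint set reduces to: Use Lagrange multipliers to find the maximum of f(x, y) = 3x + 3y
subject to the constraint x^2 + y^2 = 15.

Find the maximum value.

Set up Lagrange conditions: grad f = lambda * grad g
  3 = 2*lambda*x
  3 = 2*lambda*y
From these: x/y = 3/3, so x = 3t, y = 3t for some t.
Substitute into constraint: (3t)^2 + (3t)^2 = 15
  t^2 * 18 = 15
  t = sqrt(15/18)
Maximum = 3*x + 3*y = (3^2 + 3^2)*t = 18 * sqrt(15/18) = sqrt(270)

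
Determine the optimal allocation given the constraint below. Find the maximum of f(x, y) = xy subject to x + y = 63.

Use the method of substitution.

Substitute y = 63 - x into f(x,y) = xy:
g(x) = x(63 - x) = 63x - x^2
g'(x) = 63 - 2x = 0  =>  x = 63/2
y = 63 - 63/2 = 63/2
Maximum value = (63/2) * (63/2) = 3969/4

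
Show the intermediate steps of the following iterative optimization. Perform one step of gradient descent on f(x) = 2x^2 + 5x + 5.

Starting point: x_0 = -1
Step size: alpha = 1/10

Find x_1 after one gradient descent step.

f(x) = 2x^2 + 5x + 5
f'(x) = 4x + 5
f'(-1) = 4*-1 + (5) = 1
x_1 = x_0 - alpha * f'(x_0) = -1 - 1/10 * 1 = -11/10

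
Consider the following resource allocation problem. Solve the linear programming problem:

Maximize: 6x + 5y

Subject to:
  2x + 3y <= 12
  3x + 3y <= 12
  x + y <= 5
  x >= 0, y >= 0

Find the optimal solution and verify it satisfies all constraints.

Feasible vertices: (0, 0), (0, 4), (4, 0)
Objective 6x + 5y at each vertex:
  (0, 0): 0
  (0, 4): 20
  (4, 0): 24
Maximum is 24 at (4, 0).
Verify constraints at (x, y) = (4, 0):
  2*4 + 3*0 = 8 <= 12
  3*4 + 3*0 = 12 <= 12 (active)
  1*4 + 1*0 = 4 <= 5
  x = 4 >= 0, y = 0 >= 0. All constraints satisfied.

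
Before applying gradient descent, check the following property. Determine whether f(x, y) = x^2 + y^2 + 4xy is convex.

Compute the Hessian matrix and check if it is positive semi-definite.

f(x,y) = x^2 + y^2 + 4xy
Hessian H = [[2, 4], [4, 2]]
trace(H) = 4, det(H) = -12
Eigenvalues: (4 +/- sqrt(64)) / 2 = 6, -2
Since not both eigenvalues positive, f is neither convex nor concave.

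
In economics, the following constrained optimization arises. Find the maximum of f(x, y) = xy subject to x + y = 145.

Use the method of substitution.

Substitute y = 145 - x into f(x,y) = xy:
g(x) = x(145 - x) = 145x - x^2
g'(x) = 145 - 2x = 0  =>  x = 145/2
y = 145 - 145/2 = 145/2
Maximum value = (145/2) * (145/2) = 21025/4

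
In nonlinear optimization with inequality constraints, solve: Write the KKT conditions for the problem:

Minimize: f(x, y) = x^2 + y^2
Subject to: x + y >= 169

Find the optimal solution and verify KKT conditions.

KKT conditions for min x^2 + y^2 s.t. x + y >= 169:
Stationarity: 2x = mu, 2y = mu
So x = y = mu/2.
Complementary slackness: mu*(x + y - 169) = 0
Primal feasibility: x + y >= 169; dual feasibility: mu >= 0
If mu = 0 then x = y = 0, but 0 + 0 < 169 is infeasible, so the constraint is active.
Constraint active: x + y = 2*(mu/2) = 169 => mu = 169
x = y = 169/2, f = 28561/2
Verify: stationarity 2*(169/2) = 169 = mu; primal 169/2 + 169/2 = 169 >= 169; dual mu = 169 >= 0; complementary slackness 169*(169 - 169) = 0. All KKT conditions hold.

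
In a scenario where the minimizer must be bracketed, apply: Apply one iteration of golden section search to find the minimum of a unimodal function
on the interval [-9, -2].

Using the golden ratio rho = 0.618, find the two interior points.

Golden section search on [-9, -2].
Golden ratio rho = 0.618 (approx).
Interior points:
  x_1 = -9 + (1-0.618)*7 = -6.3260
  x_2 = -9 + 0.618*7 = -4.6740
Compare f(x_1) and f(x_2) to determine which subinterval to keep.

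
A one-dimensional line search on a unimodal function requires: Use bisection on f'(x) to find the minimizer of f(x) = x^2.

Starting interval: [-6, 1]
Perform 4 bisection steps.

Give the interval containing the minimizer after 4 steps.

Finding critical point of f(x) = x^2 using bisection on f'(x) = 2x + 0.
f'(x) = 0 when x = 0.
Starting interval: [-6, 1]
Step 1: mid = -5/2, f'(mid) = -5, new interval = [-5/2, 1]
Step 2: mid = -3/4, f'(mid) = -3/2, new interval = [-3/4, 1]
Step 3: mid = 1/8, f'(mid) = 1/4, new interval = [-3/4, 1/8]
Step 4: mid = -5/16, f'(mid) = -5/8, new interval = [-5/16, 1/8]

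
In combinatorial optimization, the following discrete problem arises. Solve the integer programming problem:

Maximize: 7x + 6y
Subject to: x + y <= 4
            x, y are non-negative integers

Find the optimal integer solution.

Objective: 7x + 6y, constraint: x + y <= 4
Coefficient of x is 7 >= coefficient of y is 6, so allocate the entire budget to x.
Optimal: x = 4, y = 0, value = 28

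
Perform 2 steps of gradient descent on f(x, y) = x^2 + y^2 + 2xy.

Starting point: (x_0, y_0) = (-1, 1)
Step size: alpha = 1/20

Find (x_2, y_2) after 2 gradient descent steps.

f(x,y) = x^2 + y^2 + 2xy
grad_x = 2x + 2y, grad_y = 2y + 2x
Step 1: grad = (0, 0), (-1, 1)
Step 2: grad = (0, 0), (-1, 1)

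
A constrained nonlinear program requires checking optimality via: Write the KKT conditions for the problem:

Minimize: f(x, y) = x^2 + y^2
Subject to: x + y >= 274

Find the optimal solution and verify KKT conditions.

KKT conditions for min x^2 + y^2 s.t. x + y >= 274:
Stationarity: 2x = mu, 2y = mu
So x = y = mu/2.
Complementary slackness: mu*(x + y - 274) = 0
Primal feasibility: x + y >= 274; dual feasibility: mu >= 0
If mu = 0 then x = y = 0, but 0 + 0 < 274 is infeasible, so the constraint is active.
Constraint active: x + y = 2*(mu/2) = 274 => mu = 274
x = y = 137, f = 37538
Verify: stationarity 2*137 = 274 = mu; primal 137 + 137 = 274 >= 274; dual mu = 274 >= 0; complementary slackness 274*(274 - 274) = 0. All KKT conditions hold.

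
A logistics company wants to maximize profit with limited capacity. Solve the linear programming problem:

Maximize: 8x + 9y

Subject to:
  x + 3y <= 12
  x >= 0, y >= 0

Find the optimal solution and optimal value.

The feasible region has vertices at [(0, 0), (12, 0), (0, 4)].
Checking objective 8x + 9y at each vertex:
  (0, 0): 8*0 + 9*0 = 0
  (12, 0): 8*12 + 9*0 = 96
  (0, 4): 8*0 + 9*4 = 36
Maximum is 96 at (12, 0).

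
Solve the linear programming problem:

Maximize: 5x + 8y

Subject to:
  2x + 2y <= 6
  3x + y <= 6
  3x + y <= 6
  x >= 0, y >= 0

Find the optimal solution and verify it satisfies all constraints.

Feasible vertices: (0, 0), (0, 3), (3/2, 3/2), (2, 0)
Objective 5x + 8y at each vertex:
  (0, 0): 0
  (0, 3): 24
  (3/2, 3/2): 39/2
  (2, 0): 10
Maximum is 24 at (0, 3).
Verify constraints at (x, y) = (0, 3):
  2*0 + 2*3 = 6 <= 6 (active)
  3*0 + 1*3 = 3 <= 6
  3*0 + 1*3 = 3 <= 6
  x = 0 >= 0, y = 3 >= 0. All constraints satisfied.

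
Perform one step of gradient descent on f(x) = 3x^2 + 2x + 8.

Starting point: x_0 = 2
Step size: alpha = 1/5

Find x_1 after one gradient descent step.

f(x) = 3x^2 + 2x + 8
f'(x) = 6x + 2
f'(2) = 6*2 + (2) = 14
x_1 = x_0 - alpha * f'(x_0) = 2 - 1/5 * 14 = -4/5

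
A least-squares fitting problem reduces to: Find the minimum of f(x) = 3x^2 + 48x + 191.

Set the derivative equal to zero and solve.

f(x) = 3x^2 + 48x + 191
f'(x) = 6x + (48) = 0
x = -48/6 = -8
f(-8) = -1
Since f''(x) = 6 > 0, this is a minimum.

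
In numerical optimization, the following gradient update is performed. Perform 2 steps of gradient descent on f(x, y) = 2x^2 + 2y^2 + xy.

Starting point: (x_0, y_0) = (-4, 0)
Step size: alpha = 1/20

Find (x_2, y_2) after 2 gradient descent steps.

f(x,y) = 2x^2 + 2y^2 + xy
grad_x = 4x + 1y, grad_y = 4y + 1x
Step 1: grad = (-16, -4), (-16/5, 1/5)
Step 2: grad = (-63/5, -12/5), (-257/100, 8/25)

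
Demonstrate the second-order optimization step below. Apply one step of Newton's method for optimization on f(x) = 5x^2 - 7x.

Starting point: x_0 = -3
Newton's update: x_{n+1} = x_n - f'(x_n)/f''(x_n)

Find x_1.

f(x) = 5x^2 - 7x
f'(x) = 10x + (-7), f''(x) = 10
Newton step: x_1 = x_0 - f'(x_0)/f''(x_0)
f'(-3) = -37
x_1 = -3 - -37/10 = 7/10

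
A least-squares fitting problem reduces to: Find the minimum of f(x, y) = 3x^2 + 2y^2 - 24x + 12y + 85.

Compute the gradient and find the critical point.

f(x,y) = 3x^2 + 2y^2 - 24x + 12y + 85
df/dx = 6x + (-24) = 0  =>  x = 4
df/dy = 4y + (12) = 0  =>  y = -3
f(4, -3) = 3*(4)^2 + 2*(-3)^2 + -24*(4) + 12*(-3) + 85 = 19
Hessian is diagonal with entries 6, 4 > 0, so this is a minimum.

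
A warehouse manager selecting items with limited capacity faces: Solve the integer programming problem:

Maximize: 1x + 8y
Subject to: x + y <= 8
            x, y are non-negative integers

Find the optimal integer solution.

Objective: 1x + 8y, constraint: x + y <= 8
Coefficient of y is 8 > coefficient of x is 1, so allocate the entire budget to y.
Optimal: x = 0, y = 8, value = 64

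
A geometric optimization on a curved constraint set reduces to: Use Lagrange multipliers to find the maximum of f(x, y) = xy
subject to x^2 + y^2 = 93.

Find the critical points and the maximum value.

Lagrange conditions: y = 2*lambda*x and x = 2*lambda*y
If x = 0 then y = 0, violating the constraint, so x, y != 0.
Dividing: y/x = x/y => x^2 = y^2 => y = x or y = -x
Constraint: 2x^2 = 93 => x^2 = 93/2 => x = +/-sqrt(93/2)
Critical points: (sqrt(93/2), sqrt(93/2)), (-sqrt(93/2), -sqrt(93/2)), (sqrt(93/2), -sqrt(93/2)), (-sqrt(93/2), sqrt(93/2))
  y = x:  xy = x^2 = 93/2  at (sqrt(93/2), sqrt(93/2)) and (-sqrt(93/2), -sqrt(93/2))
  y = -x: xy = -x^2 = -93/2 at (sqrt(93/2), -sqrt(93/2)) and (-sqrt(93/2), sqrt(93/2))
Maximum xy = 93/2 at (sqrt(93/2), sqrt(93/2)) and (-sqrt(93/2), -sqrt(93/2))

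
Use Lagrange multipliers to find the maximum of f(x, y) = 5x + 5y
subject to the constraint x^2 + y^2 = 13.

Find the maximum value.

Set up Lagrange conditions: grad f = lambda * grad g
  5 = 2*lambda*x
  5 = 2*lambda*y
From these: x/y = 5/5, so x = 5t, y = 5t for some t.
Substitute into constraint: (5t)^2 + (5t)^2 = 13
  t^2 * 50 = 13
  t = sqrt(13/50)
Maximum = 5*x + 5*y = (5^2 + 5^2)*t = 50 * sqrt(13/50) = sqrt(650)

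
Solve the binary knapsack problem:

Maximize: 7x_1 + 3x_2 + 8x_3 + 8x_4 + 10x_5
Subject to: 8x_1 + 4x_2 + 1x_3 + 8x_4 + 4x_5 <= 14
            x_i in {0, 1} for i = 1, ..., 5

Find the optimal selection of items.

Items: item 1 (v=7, w=8), item 2 (v=3, w=4), item 3 (v=8, w=1), item 4 (v=8, w=8), item 5 (v=10, w=4)
Capacity: 14
Checking all 32 subsets (w = total weight, v = total value):
  {}: w = 0, v = 0
  {1}: w = 8, v = 7
  {2}: w = 4, v = 3
  {3}: w = 1, v = 8
  {4}: w = 8, v = 8
  {5}: w = 4, v = 10
  {1, 2}: w = 12, v = 10
  {1, 3}: w = 9, v = 15
  {1, 4}: w = 16 > 14, infeasible
  {1, 5}: w = 12, v = 17
  {2, 3}: w = 5, v = 11
  {2, 4}: w = 12, v = 11
  {2, 5}: w = 8, v = 13
  {3, 4}: w = 9, v = 16
  {3, 5}: w = 5, v = 18
  {4, 5}: w = 12, v = 18
  {1, 2, 3}: w = 13, v = 18
  {1, 2, 4}: w = 20 > 14, infeasible
  {1, 2, 5}: w = 16 > 14, infeasible
  {1, 3, 4}: w = 17 > 14, infeasible
  {1, 3, 5}: w = 13, v = 25
  {1, 4, 5}: w = 20 > 14, infeasible
  {2, 3, 4}: w = 13, v = 19
  {2, 3, 5}: w = 9, v = 21
  {2, 4, 5}: w = 16 > 14, infeasible
  {3, 4, 5}: w = 13, v = 26
  {1, 2, 3, 4}: w = 21 > 14, infeasible
  {1, 2, 3, 5}: w = 17 > 14, infeasible
  {1, 2, 4, 5}: w = 24 > 14, infeasible
  {1, 3, 4, 5}: w = 21 > 14, infeasible
  {2, 3, 4, 5}: w = 17 > 14, infeasible
  {1, 2, 3, 4, 5}: w = 25 > 14, infeasible
Best feasible subset: items [3, 4, 5]
Total weight: 13 <= 14, total value: 26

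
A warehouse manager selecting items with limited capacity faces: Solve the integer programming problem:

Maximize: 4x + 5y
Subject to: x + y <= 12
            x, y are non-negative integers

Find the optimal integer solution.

Objective: 4x + 5y, constraint: x + y <= 12
Coefficient of y is 5 > coefficient of x is 4, so allocate the entire budget to y.
Optimal: x = 0, y = 12, value = 60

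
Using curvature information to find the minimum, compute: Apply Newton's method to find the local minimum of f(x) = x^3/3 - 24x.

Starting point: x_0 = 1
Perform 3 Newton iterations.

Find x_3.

f(x) = x^3/3 - 24x
f'(x) = x^2 - 24, f''(x) = 2x
Newton update: x_{n+1} = x_n - (x_n^2 - 24)/(2*x_n)
Step 1: x_0 = 1, f'=-23, f''=2, x_1 = 25/2
Step 2: x_1 = 25/2, f'=529/4, f''=25, x_2 = 721/100
Step 3: x_2 = 721/100, f'=279841/10000, f''=721/50, x_3 = 759841/144200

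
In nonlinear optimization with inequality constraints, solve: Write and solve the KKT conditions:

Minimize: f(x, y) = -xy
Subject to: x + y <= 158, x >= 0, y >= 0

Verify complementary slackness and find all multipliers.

Problem: min -xy s.t. x + y <= 158 (multiplier lambda), x >= 0 (mu_x), y >= 0 (mu_y)
KKT stationarity: -y + lambda - mu_x = 0, -x + lambda - mu_y = 0, with lambda, mu_x, mu_y >= 0
Complementary slackness: lambda*(x + y - 158) = 0, mu_x*x = 0, mu_y*y = 0
If lambda = 0: y = -mu_x <= 0 and x = -mu_y <= 0 force x = y = 0 with f = 0; but x = y = 79 is feasible with f = -6241 < 0, so this is not the minimum. Hence lambda > 0 and x + y = 158.
Try x > 0, y > 0 (so mu_x = mu_y = 0): y = lambda, x = lambda => x = y = lambda
x + y = 158 => 2*lambda = 158 => lambda = 79
x* = y* = 79 > 0, consistent with mu_x = mu_y = 0.
(Any feasible point with x = 0 or y = 0 has f = 0 > -6241, so the minimum is not on those boundaries.)
min(-xy) = -6241 (i.e. max xy = 6241)
Multipliers: lambda = 79, mu_x = 0, mu_y = 0
Complementary slackness: lambda*(x + y - 158) = 79*(79 + 79 - 158) = 0, mu_x*x = 0*79 = 0, mu_y*y = 0*79 = 0. Satisfied.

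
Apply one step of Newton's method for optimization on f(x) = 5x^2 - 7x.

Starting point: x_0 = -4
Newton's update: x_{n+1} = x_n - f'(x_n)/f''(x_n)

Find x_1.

f(x) = 5x^2 - 7x
f'(x) = 10x + (-7), f''(x) = 10
Newton step: x_1 = x_0 - f'(x_0)/f''(x_0)
f'(-4) = -47
x_1 = -4 - -47/10 = 7/10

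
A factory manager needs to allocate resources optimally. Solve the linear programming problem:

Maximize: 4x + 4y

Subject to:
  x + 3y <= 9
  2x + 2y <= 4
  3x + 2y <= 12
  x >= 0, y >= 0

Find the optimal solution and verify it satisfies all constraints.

Feasible vertices: (0, 0), (0, 2), (2, 0)
Objective 4x + 4y at each vertex:
  (0, 0): 0
  (0, 2): 8
  (2, 0): 8
Maximum is 8 at (0, 2).
Verify constraints at (x, y) = (0, 2):
  1*0 + 3*2 = 6 <= 9
  2*0 + 2*2 = 4 <= 4 (active)
  3*0 + 2*2 = 4 <= 12
  x = 0 >= 0, y = 2 >= 0. All constraints satisfied.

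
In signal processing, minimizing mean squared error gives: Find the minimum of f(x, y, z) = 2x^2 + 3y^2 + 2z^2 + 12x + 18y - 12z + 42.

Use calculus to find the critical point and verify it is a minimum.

f(x,y,z) = 2x^2 + 3y^2 + 2z^2 + 12x + 18y - 12z + 42
df/dx = 4x + (12) = 0 => x = -3
df/dy = 6y + (18) = 0 => y = -3
df/dz = 4z + (-12) = 0 => z = 3
f(-3,-3,3) = 2*(-3)^2 + 3*(-3)^2 + 2*(3)^2 + 12*(-3) + 18*(-3) + -12*(3) + 42 = -21
Hessian is diagonal with entries 4, 6, 4 > 0, confirmed minimum.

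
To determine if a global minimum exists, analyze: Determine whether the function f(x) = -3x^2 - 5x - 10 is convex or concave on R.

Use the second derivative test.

f(x) = -3x^2 - 5x - 10
f'(x) = -6x - 5
f''(x) = -6
Since f''(x) = -6 < 0 for all x, f is concave on R.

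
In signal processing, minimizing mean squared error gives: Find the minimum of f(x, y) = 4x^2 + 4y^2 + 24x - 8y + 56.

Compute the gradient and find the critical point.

f(x,y) = 4x^2 + 4y^2 + 24x - 8y + 56
df/dx = 8x + (24) = 0  =>  x = -3
df/dy = 8y + (-8) = 0  =>  y = 1
f(-3, 1) = 4*(-3)^2 + 4*(1)^2 + 24*(-3) + -8*(1) + 56 = 16
Hessian is diagonal with entries 8, 8 > 0, so this is a minimum.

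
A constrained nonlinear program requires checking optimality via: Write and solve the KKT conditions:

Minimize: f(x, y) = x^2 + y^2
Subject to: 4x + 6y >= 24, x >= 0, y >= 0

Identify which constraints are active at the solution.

KKT conditions for min x^2 + y^2 s.t. 4x + 6y >= 24, x >= 0, y >= 0:
Stationarity: 2x = mu*4 + mu_x, 2y = mu*6 + mu_y, with mu, mu_x, mu_y >= 0
Complementary slackness: mu*(4x + 6y - 24) = 0, mu_x*x = 0, mu_y*y = 0
(0, 0) is infeasible (4*0 + 6*0 < 24), so if mu = 0 stationarity would force x = mu_x/2 >= 0, y = mu_y/2 >= 0 with mu_x*x = mu_y*y = 0, i.e. x = y = 0: contradiction. Hence mu > 0 and 4x + 6y = 24 is active.
Try x > 0, y > 0 (so mu_x = mu_y = 0): x = 4*mu/2, y = 6*mu/2
Substitute: 4*(4*mu/2) + 6*(6*mu/2) = 24
  mu*52/2 = 24 => mu = 12/13
x* = 24/13 > 0, y* = 36/13 > 0, consistent with mu_x = mu_y = 0.
f is convex and the constraints are linear, so this KKT point is the global minimum.
f* = 144/13
Active constraints: 4x + 6y >= 24 (holds with equality, mu = 12/13 > 0); x >= 0 and y >= 0 are inactive (mu_x = mu_y = 0).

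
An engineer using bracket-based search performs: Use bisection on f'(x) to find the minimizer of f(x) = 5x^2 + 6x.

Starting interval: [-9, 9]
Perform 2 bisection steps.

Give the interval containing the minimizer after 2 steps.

Finding critical point of f(x) = 5x^2 + 6x using bisection on f'(x) = 10x + 6.
f'(x) = 0 when x = -3/5.
Starting interval: [-9, 9]
Step 1: mid = 0, f'(mid) = 6, new interval = [-9, 0]
Step 2: mid = -9/2, f'(mid) = -39, new interval = [-9/2, 0]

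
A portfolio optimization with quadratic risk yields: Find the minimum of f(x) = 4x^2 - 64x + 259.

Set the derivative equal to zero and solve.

f(x) = 4x^2 - 64x + 259
f'(x) = 8x + (-64) = 0
x = 64/8 = 8
f(8) = 3
Since f''(x) = 8 > 0, this is a minimum.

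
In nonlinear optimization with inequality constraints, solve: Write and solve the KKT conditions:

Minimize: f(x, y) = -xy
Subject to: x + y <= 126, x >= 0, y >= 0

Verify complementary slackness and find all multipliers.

Problem: min -xy s.t. x + y <= 126 (multiplier lambda), x >= 0 (mu_x), y >= 0 (mu_y)
KKT stationarity: -y + lambda - mu_x = 0, -x + lambda - mu_y = 0, with lambda, mu_x, mu_y >= 0
Complementary slackness: lambda*(x + y - 126) = 0, mu_x*x = 0, mu_y*y = 0
If lambda = 0: y = -mu_x <= 0 and x = -mu_y <= 0 force x = y = 0 with f = 0; but x = y = 63 is feasible with f = -3969 < 0, so this is not the minimum. Hence lambda > 0 and x + y = 126.
Try x > 0, y > 0 (so mu_x = mu_y = 0): y = lambda, x = lambda => x = y = lambda
x + y = 126 => 2*lambda = 126 => lambda = 63
x* = y* = 63 > 0, consistent with mu_x = mu_y = 0.
(Any feasible point with x = 0 or y = 0 has f = 0 > -3969, so the minimum is not on those boundaries.)
min(-xy) = -3969 (i.e. max xy = 3969)
Multipliers: lambda = 63, mu_x = 0, mu_y = 0
Complementary slackness: lambda*(x + y - 126) = 63*(63 + 63 - 126) = 0, mu_x*x = 0*63 = 0, mu_y*y = 0*63 = 0. Satisfied.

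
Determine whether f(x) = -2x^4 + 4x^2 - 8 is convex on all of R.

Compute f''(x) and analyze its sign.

f(x) = -2x^4 + 4x^2 - 8
f'(x) = -8x^3 + 8x
f''(x) = -24x^2 + 8
f''(x) = -24x^2 + 8 -> -inf as |x| -> inf
Therefore, f is not globally convex on R.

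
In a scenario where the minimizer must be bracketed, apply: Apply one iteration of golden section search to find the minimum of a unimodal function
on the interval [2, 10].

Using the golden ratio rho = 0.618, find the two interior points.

Golden section search on [2, 10].
Golden ratio rho = 0.618 (approx).
Interior points:
  x_1 = 2 + (1-0.618)*8 = 5.0560
  x_2 = 2 + 0.618*8 = 6.9440
Compare f(x_1) and f(x_2) to determine which subinterval to keep.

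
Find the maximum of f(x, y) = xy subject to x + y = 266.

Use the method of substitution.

Substitute y = 266 - x into f(x,y) = xy:
g(x) = x(266 - x) = 266x - x^2
g'(x) = 266 - 2x = 0  =>  x = 133
y = 266 - 133 = 133
Maximum value = 133 * 133 = 17689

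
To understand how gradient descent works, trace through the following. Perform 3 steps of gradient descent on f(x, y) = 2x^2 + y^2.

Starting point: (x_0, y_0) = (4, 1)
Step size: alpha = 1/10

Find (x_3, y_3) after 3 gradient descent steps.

f(x,y) = 2x^2 + y^2
grad_x = 4x + 0y, grad_y = 2y + 0x
Step 1: grad = (16, 2), (12/5, 4/5)
Step 2: grad = (48/5, 8/5), (36/25, 16/25)
Step 3: grad = (144/25, 32/25), (108/125, 64/125)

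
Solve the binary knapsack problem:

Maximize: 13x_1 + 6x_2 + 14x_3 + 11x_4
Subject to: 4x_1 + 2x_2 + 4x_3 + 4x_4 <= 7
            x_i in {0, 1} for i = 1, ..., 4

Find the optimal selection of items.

Items: item 1 (v=13, w=4), item 2 (v=6, w=2), item 3 (v=14, w=4), item 4 (v=11, w=4)
Capacity: 7
Checking all 16 subsets (w = total weight, v = total value):
  {}: w = 0, v = 0
  {1}: w = 4, v = 13
  {2}: w = 2, v = 6
  {3}: w = 4, v = 14
  {4}: w = 4, v = 11
  {1, 2}: w = 6, v = 19
  {1, 3}: w = 8 > 7, infeasible
  {1, 4}: w = 8 > 7, infeasible
  {2, 3}: w = 6, v = 20
  {2, 4}: w = 6, v = 17
  {3, 4}: w = 8 > 7, infeasible
  {1, 2, 3}: w = 10 > 7, infeasible
  {1, 2, 4}: w = 10 > 7, infeasible
  {1, 3, 4}: w = 12 > 7, infeasible
  {2, 3, 4}: w = 10 > 7, infeasible
  {1, 2, 3, 4}: w = 14 > 7, infeasible
Best feasible subset: items [2, 3]
Total weight: 6 <= 7, total value: 20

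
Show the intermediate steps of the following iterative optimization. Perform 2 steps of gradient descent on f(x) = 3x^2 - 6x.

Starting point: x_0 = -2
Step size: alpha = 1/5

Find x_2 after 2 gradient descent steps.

f(x) = 3x^2 - 6x, f'(x) = 6x + (-6)
Step 1: f'(-2) = -18, x_1 = -2 - 1/5 * -18 = 8/5
Step 2: f'(8/5) = 18/5, x_2 = 8/5 - 1/5 * 18/5 = 22/25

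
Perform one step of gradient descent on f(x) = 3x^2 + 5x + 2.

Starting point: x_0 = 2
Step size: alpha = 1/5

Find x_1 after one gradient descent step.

f(x) = 3x^2 + 5x + 2
f'(x) = 6x + 5
f'(2) = 6*2 + (5) = 17
x_1 = x_0 - alpha * f'(x_0) = 2 - 1/5 * 17 = -7/5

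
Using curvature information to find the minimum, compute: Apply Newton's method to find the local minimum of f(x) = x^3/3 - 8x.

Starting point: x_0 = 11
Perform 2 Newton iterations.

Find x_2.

f(x) = x^3/3 - 8x
f'(x) = x^2 - 8, f''(x) = 2x
Newton update: x_{n+1} = x_n - (x_n^2 - 8)/(2*x_n)
Step 1: x_0 = 11, f'=113, f''=22, x_1 = 129/22
Step 2: x_1 = 129/22, f'=12769/484, f''=129/11, x_2 = 20513/5676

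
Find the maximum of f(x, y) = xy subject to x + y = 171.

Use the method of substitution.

Substitute y = 171 - x into f(x,y) = xy:
g(x) = x(171 - x) = 171x - x^2
g'(x) = 171 - 2x = 0  =>  x = 171/2
y = 171 - 171/2 = 171/2
Maximum value = (171/2) * (171/2) = 29241/4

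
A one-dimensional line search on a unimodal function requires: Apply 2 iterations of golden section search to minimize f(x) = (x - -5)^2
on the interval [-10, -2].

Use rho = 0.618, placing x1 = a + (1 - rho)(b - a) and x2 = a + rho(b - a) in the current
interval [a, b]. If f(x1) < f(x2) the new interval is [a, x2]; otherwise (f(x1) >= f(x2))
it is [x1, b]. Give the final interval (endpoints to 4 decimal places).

Golden section search for min of f(x) = (x - -5)^2 on [-10, -2].
Each step: x1 = a + (1 - rho)(b - a), x2 = a + rho(b - a); if f(x1) < f(x2) keep [a, x2], otherwise keep [x1, b].
Step 1: [-10.0000, -2.0000], x1=-6.9440 (f=3.7791), x2=-5.0560 (f=0.0031); f(x1) > f(x2) => keep [-6.9440, -2.0000]
Step 2: [-6.9440, -2.0000], x1=-5.0554 (f=0.0031), x2=-3.8886 (f=1.2352); f(x1) < f(x2) => keep [-6.9440, -3.8886]
Final interval: [-6.9440, -3.8886]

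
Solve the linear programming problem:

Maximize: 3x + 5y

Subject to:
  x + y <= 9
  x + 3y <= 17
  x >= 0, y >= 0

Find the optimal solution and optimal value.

Feasible vertices: (0, 0), (0, 17/3), (5, 4), (9, 0)
Objective 3x + 5y at each:
  (0, 0): 0
  (0, 17/3): 85/3
  (5, 4): 35
  (9, 0): 27
Maximum is 35 at (5, 4).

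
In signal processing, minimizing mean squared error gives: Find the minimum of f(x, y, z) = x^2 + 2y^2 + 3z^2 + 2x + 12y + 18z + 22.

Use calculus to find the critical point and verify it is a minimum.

f(x,y,z) = x^2 + 2y^2 + 3z^2 + 2x + 12y + 18z + 22
df/dx = 2x + (2) = 0 => x = -1
df/dy = 4y + (12) = 0 => y = -3
df/dz = 6z + (18) = 0 => z = -3
f(-1,-3,-3) = 1*(-1)^2 + 2*(-3)^2 + 3*(-3)^2 + 2*(-1) + 12*(-3) + 18*(-3) + 22 = -24
Hessian is diagonal with entries 2, 4, 6 > 0, confirmed minimum.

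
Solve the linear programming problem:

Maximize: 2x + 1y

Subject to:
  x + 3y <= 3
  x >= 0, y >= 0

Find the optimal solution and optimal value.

The feasible region has vertices at [(0, 0), (3, 0), (0, 1)].
Checking objective 2x + 1y at each vertex:
  (0, 0): 2*0 + 1*0 = 0
  (3, 0): 2*3 + 1*0 = 6
  (0, 1): 2*0 + 1*1 = 1
Maximum is 6 at (3, 0).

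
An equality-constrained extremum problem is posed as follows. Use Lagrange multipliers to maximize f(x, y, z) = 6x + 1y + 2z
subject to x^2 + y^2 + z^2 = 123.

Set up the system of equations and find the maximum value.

Lagrange conditions: 6 = 2*lambda*x, 1 = 2*lambda*y, 2 = 2*lambda*z
So x:6 = y:1 = z:2, i.e. x = 6t, y = 1t, z = 2t
Constraint: t^2*(6^2 + 1^2 + 2^2) = 123
  t^2 * 41 = 123  =>  t = sqrt(3)
Maximum = 6*6t + 1*1t + 2*2t = 41*sqrt(3) = sqrt(5043)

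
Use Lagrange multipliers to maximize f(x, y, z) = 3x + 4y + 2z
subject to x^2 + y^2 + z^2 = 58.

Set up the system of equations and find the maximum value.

Lagrange conditions: 3 = 2*lambda*x, 4 = 2*lambda*y, 2 = 2*lambda*z
So x:3 = y:4 = z:2, i.e. x = 3t, y = 4t, z = 2t
Constraint: t^2*(3^2 + 4^2 + 2^2) = 58
  t^2 * 29 = 58  =>  t = sqrt(2)
Maximum = 3*3t + 4*4t + 2*2t = 29*sqrt(2) = sqrt(1682)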